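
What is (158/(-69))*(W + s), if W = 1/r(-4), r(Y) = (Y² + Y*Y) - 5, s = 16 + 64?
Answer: -341438/1863 ≈ -183.27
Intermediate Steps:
s = 80
r(Y) = -5 + 2*Y² (r(Y) = (Y² + Y²) - 5 = 2*Y² - 5 = -5 + 2*Y²)
W = 1/27 (W = 1/(-5 + 2*(-4)²) = 1/(-5 + 2*16) = 1/(-5 + 32) = 1/27 ≈ 0.037037)
(158/(-69))*(W + s) = (158/(-69))*(1/27 + 80) = (158*(-1/69))*(2161/27) = -158/69*2161/27 = -341438/1863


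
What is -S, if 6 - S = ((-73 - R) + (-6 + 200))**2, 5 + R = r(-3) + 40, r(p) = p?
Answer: 7915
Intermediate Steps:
R = 32 (R = -5 + (-3 + 40) = -5 + 37 = 32)
S = -7915 (S = 6 - ((-73 - 1*32) + (-6 + 200))**2 = 6 - ((-73 - 32) + 194)**2 = 6 - (-105 + 194)**2 = 6 - 1*89**2 = 6 - 1*7921 = 6 - 7921 = -7915)
-S = -1*(-7915) = 7915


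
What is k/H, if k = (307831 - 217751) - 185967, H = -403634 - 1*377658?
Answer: 95887/781292 ≈ 0.12273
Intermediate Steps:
H = -781292 (H = -403634 - 377658 = -781292)
k = -95887 (k = 90080 - 185967 = -95887)
k/H = -95887/(-781292) = -95887*(-1/781292) = 95887/781292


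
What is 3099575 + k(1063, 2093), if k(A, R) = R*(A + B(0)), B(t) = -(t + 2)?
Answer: 5320248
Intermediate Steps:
B(t) = -2 - t (B(t) = -(2 + t) = -2 - t)
k(A, R) = R*(-2 + A) (k(A, R) = R*(A + (-2 - 1*0)) = R*(A + (-2 + 0)) = R*(A - 2) = R*(-2 + A))
3099575 + k(1063, 2093) = 3099575 + 2093*(-2 + 1063) = 3099575 + 2093*1061 = 3099575 + 2220673 = 5320248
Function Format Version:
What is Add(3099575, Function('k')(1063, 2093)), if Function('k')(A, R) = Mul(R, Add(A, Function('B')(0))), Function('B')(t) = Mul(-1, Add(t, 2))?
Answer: 5320248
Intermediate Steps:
Function('B')(t) = Add(-2, Mul(-1, t)) (Function('B')(t) = Mul(-1, Add(2, t)) = Add(-2, Mul(-1, t)))
Function('k')(A, R) = Mul(R, Add(-2, A)) (Function('k')(A, R) = Mul(R, Add(A, Add(-2, Mul(-1, 0)))) = Mul(R, Add(A, Add(-2, 0))) = Mul(R, Add(A, -2)) = Mul(R, Add(-2, A)))
Add(3099575, Function('k')(1063, 2093)) = Add(3099575, Mul(2093, Add(-2, 1063))) = Add(3099575, Mul(2093, 1061)) = Add(3099575, 2220673) = 5320248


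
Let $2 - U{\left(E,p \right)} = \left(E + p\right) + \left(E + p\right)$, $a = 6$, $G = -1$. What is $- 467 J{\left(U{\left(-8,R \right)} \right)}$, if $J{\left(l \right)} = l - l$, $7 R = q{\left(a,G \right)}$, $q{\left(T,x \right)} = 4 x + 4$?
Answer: $0$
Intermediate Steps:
$q{\left(T,x \right)} = 4 + 4 x$
$R = 0$ ($R = \frac{4 + 4 \left(-1\right)}{7} = \frac{4 - 4}{7} = \frac{1}{7} \cdot 0 = 0$)
$U{\left(E,p \right)} = 2 - 2 E - 2 p$ ($U{\left(E,p \right)} = 2 - \left(\left(E + p\right) + \left(E + p\right)\right) = 2 - \left(2 E + 2 p\right) = 2 - 2 E - 2 p$)
$J{\left(l \right)} = 0$
$- 467 J{\left(U{\left(-8,R \right)} \right)} = \left(-467\right) 0 = 0$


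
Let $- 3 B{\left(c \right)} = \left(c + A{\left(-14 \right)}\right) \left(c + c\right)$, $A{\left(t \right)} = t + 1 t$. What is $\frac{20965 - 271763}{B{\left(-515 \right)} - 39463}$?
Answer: $\frac{250798}{225893} \approx 1.1103$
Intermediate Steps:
$A{\left(t \right)} = 2 t$ ($A{\left(t \right)} = t + t = 2 t$)
$B{\left(c \right)} = - \frac{2 c \left(-28 + c\right)}{3}$ ($B{\left(c \right)} = - \frac{\left(c + 2 \left(-14\right)\right) \left(c + c\right)}{3} = - \frac{\left(c - 28\right) 2 c}{3} = - \frac{\left(-28 + c\right) 2 c}{3} = - \frac{2 c \left(-28 + c\right)}{3}$)
$\frac{20965 - 271763}{B{\left(-515 \right)} - 39463} = \frac{20965 - 271763}{\frac{2}{3} \left(-515\right) \left(28 - -515\right) - 39463} = - \frac{250798}{\frac{2}{3} \left(-515\right) \left(28 + 515\right) - 39463} = - \frac{250798}{\frac{2}{3} \left(-515\right) 543 - 39463} = - \frac{250798}{-186430 - 39463} = - \frac{250798}{-225893} = \left(-250798\right) \left(- \frac{1}{225893}\right) = \frac{250798}{225893}$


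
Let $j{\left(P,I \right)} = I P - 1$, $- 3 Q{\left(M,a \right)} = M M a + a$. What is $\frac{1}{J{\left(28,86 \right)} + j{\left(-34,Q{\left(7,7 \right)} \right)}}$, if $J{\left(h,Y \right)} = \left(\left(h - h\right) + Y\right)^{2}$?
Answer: $\frac{3}{34085} \approx 8.8015 \cdot 10^{-5}$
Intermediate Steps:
$Q{\left(M,a \right)} = - \frac{a}{3} - \frac{a M^{2}}{3}$ ($Q{\left(M,a \right)} = - \frac{M M a + a}{3} = - \frac{M^{2} a + a}{3} = - \frac{a M^{2} + a}{3} = - \frac{a + a M^{2}}{3} = - \frac{a}{3} - \frac{a M^{2}}{3}$)
$j{\left(P,I \right)} = -1 + I P$
$J{\left(h,Y \right)} = Y^{2}$ ($J{\left(h,Y \right)} = \left(0 + Y\right)^{2} = Y^{2}$)
$\frac{1}{J{\left(28,86 \right)} + j{\left(-34,Q{\left(7,7 \right)} \right)}} = \frac{1}{86^{2} - \left(1 - \left(- \frac{1}{3}\right) 7 \left(1 + 7^{2}\right) \left(-34\right)\right)} = \frac{1}{7396 - \left(1 - \left(- \frac{1}{3}\right) 7 \left(1 + 49\right) \left(-34\right)\right)} = \frac{1}{7396 - \left(1 - \left(- \frac{1}{3}\right) 7 \cdot 50 \left(-34\right)\right)} = \frac{1}{7396 - - \frac{11897}{3}} = \frac{1}{7396 + \left(-1 + \frac{11900}{3}\right)} = \frac{1}{7396 + \frac{11897}{3}} = \frac{1}{\frac{34085}{3}} = \frac{3}{34085}$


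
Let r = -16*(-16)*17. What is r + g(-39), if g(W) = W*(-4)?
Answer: 4508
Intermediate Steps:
g(W) = -4*W
r = 4352 (r = 256*17 = 4352)
r + g(-39) = 4352 - 4*(-39) = 4352 + 156 = 4508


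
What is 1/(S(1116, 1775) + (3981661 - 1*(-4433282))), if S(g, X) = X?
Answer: 1/8416718 ≈ 1.1881e-7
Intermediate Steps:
1/(S(1116, 1775) + (3981661 - 1*(-4433282))) = 1/(1775 + (3981661 - 1*(-4433282))) = 1/(1775 + (3981661 + 4433282)) = 1/(1775 + 8414943) = 1/8416718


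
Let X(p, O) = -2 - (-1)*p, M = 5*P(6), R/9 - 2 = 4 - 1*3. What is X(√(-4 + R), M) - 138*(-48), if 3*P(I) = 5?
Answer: 6622 + √23 ≈ 6626.8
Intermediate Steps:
R = 27 (R = 18 + 9*(4 - 1*3) = 18 + 9*(4 - 3) = 18 + 9*1 = 18 + 9 = 27)
P(I) = 5/3 (P(I) = (⅓)*5 = 5/3)
M = 25/3 (M = 5*(5/3) = 25/3 ≈ 8.3333)
X(p, O) = -2 + p
X(√(-4 + R), M) - 138*(-48) = (-2 + √(-4 + 27)) - 138*(-48) = (-2 + √23) + 6624 = 6622 + √23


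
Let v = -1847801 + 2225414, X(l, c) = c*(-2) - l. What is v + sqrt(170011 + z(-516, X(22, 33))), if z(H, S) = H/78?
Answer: 377613 + sqrt(28730741)/13 ≈ 3.7803e+5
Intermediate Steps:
X(l, c) = -l - 2*c (X(l, c) = -2*c - l = -l - 2*c)
v = 377613
z(H, S) = H/78 (z(H, S) = H*(1/78) = H/78)
v + sqrt(170011 + z(-516, X(22, 33))) = 377613 + sqrt(170011 + (1/78)*(-516)) = 377613 + sqrt(170011 - 86/13) = 377613 + sqrt(2210057/13) = 377613 + sqrt(28730741)/13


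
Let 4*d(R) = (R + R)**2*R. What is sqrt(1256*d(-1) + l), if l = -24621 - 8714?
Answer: I*sqrt(34591) ≈ 185.99*I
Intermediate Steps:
l = -33335
d(R) = R**3 (d(R) = ((R + R)**2*R)/4 = ((2*R)**2*R)/4 = ((4*R**2)*R)/4 = (4*R**3)/4 = R**3)
sqrt(1256*d(-1) + l) = sqrt(1256*(-1)**3 - 33335) = sqrt(1256*(-1) - 33335) = sqrt(-1256 - 33335) = sqrt(-34591) = I*sqrt(34591)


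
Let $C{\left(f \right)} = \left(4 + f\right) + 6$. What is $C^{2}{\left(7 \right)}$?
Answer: $289$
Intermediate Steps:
$C{\left(f \right)} = 10 + f$
$C^{2}{\left(7 \right)} = \left(10 + 7\right)^{2} = 17^{2} = 289$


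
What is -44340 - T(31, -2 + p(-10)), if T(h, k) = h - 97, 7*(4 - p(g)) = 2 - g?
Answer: -44274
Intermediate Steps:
p(g) = 26/7 + g/7 (p(g) = 4 - (2 - g)/7 = 4 + (-2/7 + g/7) = 26/7 + g/7)
T(h, k) = -97 + h
-44340 - T(31, -2 + p(-10)) = -44340 - (-97 + 31) = -44340 - 1*(-66) = -44340 + 66 = -44274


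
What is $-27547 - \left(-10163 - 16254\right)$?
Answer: $-1130$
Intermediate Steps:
$-27547 - \left(-10163 - 16254\right) = -27547 - -26417 = -27547 + 26417 = -1130$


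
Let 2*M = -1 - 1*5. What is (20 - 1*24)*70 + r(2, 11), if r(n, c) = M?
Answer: -283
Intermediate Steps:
M = -3 (M = (-1 - 1*5)/2 = (-1 - 5)/2 = (½)*(-6) = -3)
r(n, c) = -3
(20 - 1*24)*70 + r(2, 11) = (20 - 1*24)*70 - 3 = (20 - 24)*70 - 3 = -4*70 - 3 = -280 - 3 = -283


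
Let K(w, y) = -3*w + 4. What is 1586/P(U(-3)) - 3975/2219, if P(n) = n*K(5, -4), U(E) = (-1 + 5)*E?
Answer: 1497317/146454 ≈ 10.224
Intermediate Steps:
U(E) = 4*E
K(w, y) = 4 - 3*w
P(n) = -11*n (P(n) = n*(4 - 3*5) = n*(4 - 15) = n*(-11) = -11*n)
1586/P(U(-3)) - 3975/2219 = 1586/((-44*(-3))) - 3975/2219 = 1586/((-11*(-12))) - 3975*1/2219 = 1586/132 - 3975/2219 = 1586*(1/132) - 3975/2219 = 793/66 - 3975/2219 = 1497317/146454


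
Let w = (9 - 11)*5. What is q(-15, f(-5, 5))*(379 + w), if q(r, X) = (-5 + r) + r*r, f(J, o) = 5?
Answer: 75645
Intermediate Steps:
w = -10 (w = -2*5 = -10)
q(r, X) = -5 + r + r**2 (q(r, X) = (-5 + r) + r**2 = -5 + r + r**2)
q(-15, f(-5, 5))*(379 + w) = (-5 - 15 + (-15)**2)*(379 - 10) = (-5 - 15 + 225)*369 = 205*369 = 75645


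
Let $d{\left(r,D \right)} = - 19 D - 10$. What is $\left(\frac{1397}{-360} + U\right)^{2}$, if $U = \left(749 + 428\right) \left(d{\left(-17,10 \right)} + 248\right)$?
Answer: $\frac{413600198888569}{129600} \approx 3.1914 \cdot 10^{9}$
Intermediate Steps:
$d{\left(r,D \right)} = -10 - 19 D$
$U = 56496$ ($U = \left(749 + 428\right) \left(\left(-10 - 190\right) + 248\right) = 1177 \left(\left(-10 - 190\right) + 248\right) = 1177 \left(-200 + 248\right) = 1177 \cdot 48 = 56496$)
$\left(\frac{1397}{-360} + U\right)^{2} = \left(\frac{1397}{-360} + 56496\right)^{2} = \left(1397 \left(- \frac{1}{360}\right) + 56496\right)^{2} = \left(- \frac{1397}{360} + 56496\right)^{2} = \left(\frac{20337163}{360}\right)^{2} = \frac{413600198888569}{129600}$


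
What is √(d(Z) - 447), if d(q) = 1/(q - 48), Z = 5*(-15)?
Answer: I*√6762786/123 ≈ 21.143*I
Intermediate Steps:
Z = -75
d(q) = 1/(-48 + q)
√(d(Z) - 447) = √(1/(-48 - 75) - 447) = √(1/(-123) - 447) = √(-1/123 - 447) = √(-54982/123) = I*√6762786/123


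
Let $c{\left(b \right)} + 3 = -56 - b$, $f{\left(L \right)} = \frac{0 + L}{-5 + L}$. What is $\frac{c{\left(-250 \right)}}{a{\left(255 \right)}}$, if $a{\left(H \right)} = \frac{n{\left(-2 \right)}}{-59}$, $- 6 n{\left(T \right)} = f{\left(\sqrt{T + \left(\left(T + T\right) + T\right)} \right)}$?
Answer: $67614 + \frac{169035 i \sqrt{2}}{2} \approx 67614.0 + 1.1953 \cdot 10^{5} i$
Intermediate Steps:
$f{\left(L \right)} = \frac{L}{-5 + L}$
$c{\left(b \right)} = -59 - b$ ($c{\left(b \right)} = -3 - \left(56 + b\right) = -59 - b$)
$n{\left(T \right)} = - \frac{\sqrt{T}}{3 \left(-5 + 2 \sqrt{T}\right)}$ ($n{\left(T \right)} = - \frac{\sqrt{T + \left(\left(T + T\right) + T\right)} \frac{1}{-5 + \sqrt{T + \left(\left(T + T\right) + T\right)}}}{6} = - \frac{\sqrt{T + \left(2 T + T\right)} \frac{1}{-5 + \sqrt{T + \left(2 T + T\right)}}}{6} = - \frac{\sqrt{T + 3 T} \frac{1}{-5 + \sqrt{T + 3 T}}}{6} = - \frac{\sqrt{4 T} \frac{1}{-5 + \sqrt{4 T}}}{6} = - \frac{2 \sqrt{T} \frac{1}{-5 + 2 \sqrt{T}}}{6} = - \frac{\sqrt{T}}{3 \left(-5 + 2 \sqrt{T}\right)}$)
$a{\left(H \right)} = \frac{i \sqrt{2}}{59 \left(-15 + 6 i \sqrt{2}\right)}$ ($a{\left(H \right)} = \frac{\left(-1\right) \sqrt{-2} \frac{1}{-15 + 6 \sqrt{-2}}}{-59} = - \frac{i \sqrt{2}}{-15 + 6 i \sqrt{2}} \left(- \frac{1}{59}\right) = \frac{i \sqrt{2}}{59 \left(-15 + 6 i \sqrt{2}\right)}$)
$\frac{c{\left(-250 \right)}}{a{\left(255 \right)}} = \frac{-59 - -250}{\frac{1}{177} \sqrt{2} \frac{1}{2 \sqrt{2} + 5 i}} = \left(-59 + 250\right) \frac{177 \sqrt{2} \left(2 \sqrt{2} + 5 i\right)}{2} = 191 \frac{177 \sqrt{2} \left(2 \sqrt{2} + 5 i\right)}{2} = \frac{33807 \sqrt{2} \left(2 \sqrt{2} + 5 i\right)}{2}$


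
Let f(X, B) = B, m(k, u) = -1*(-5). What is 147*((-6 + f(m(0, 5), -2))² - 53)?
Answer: 1617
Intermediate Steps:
m(k, u) = 5
147*((-6 + f(m(0, 5), -2))² - 53) = 147*((-6 - 2)² - 53) = 147*((-8)² - 53) = 147*(64 - 53) = 147*11 = 1617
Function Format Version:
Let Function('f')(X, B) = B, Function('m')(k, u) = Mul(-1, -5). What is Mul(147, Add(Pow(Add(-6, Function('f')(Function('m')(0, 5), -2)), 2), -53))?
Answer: 1617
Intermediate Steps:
Function('m')(k, u) = 5
Mul(147, Add(Pow(Add(-6, Function('f')(Function('m')(0, 5), -2)), 2), -53)) = Mul(147, Add(Pow(Add(-6, -2), 2), -53)) = Mul(147, Add(Pow(-8, 2), -53)) = Mul(147, Add(64, -53)) = Mul(147, 11) = 1617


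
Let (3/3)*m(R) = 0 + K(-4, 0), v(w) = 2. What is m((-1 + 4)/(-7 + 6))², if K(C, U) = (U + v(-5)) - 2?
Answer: 0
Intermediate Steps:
K(C, U) = U (K(C, U) = (U + 2) - 2 = (2 + U) - 2 = U)
m(R) = 0 (m(R) = 0 + 0 = 0)
m((-1 + 4)/(-7 + 6))² = 0² = 0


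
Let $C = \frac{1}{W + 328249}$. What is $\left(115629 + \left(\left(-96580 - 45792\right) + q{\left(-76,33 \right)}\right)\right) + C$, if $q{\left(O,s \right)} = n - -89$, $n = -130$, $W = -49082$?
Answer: $- \frac{7477208927}{279167} \approx -26784.0$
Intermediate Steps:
$C = \frac{1}{279167}$ ($C = \frac{1}{-49082 + 328249} = \frac{1}{279167} \approx 3.5821 \cdot 10^{-6}$)
$q{\left(O,s \right)} = -41$ ($q{\left(O,s \right)} = -130 - -89 = -130 + 89 = -41$)
$\left(115629 + \left(\left(-96580 - 45792\right) + q{\left(-76,33 \right)}\right)\right) + C = \left(115629 - 142413\right) + \frac{1}{279167} = -26784 + \frac{1}{279167} = - \frac{7477208927}{279167}$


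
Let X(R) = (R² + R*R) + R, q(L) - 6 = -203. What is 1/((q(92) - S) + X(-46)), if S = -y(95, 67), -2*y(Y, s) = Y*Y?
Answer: -2/1047 ≈ -0.0019102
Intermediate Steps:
q(L) = -197 (q(L) = 6 - 203 = -197)
y(Y, s) = -Y²/2 (y(Y, s) = -Y*Y/2 = -Y²/2)
X(R) = R + 2*R² (X(R) = (R² + R²) + R = 2*R² + R = R + 2*R²)
S = 9025/2 (S = -(-1)*95²/2 = -(-1)*9025/2 = -1*(-9025/2) = 9025/2 ≈ 4512.5)
1/((q(92) - S) + X(-46)) = 1/((-197 - 1*9025/2) - 46*(1 + 2*(-46))) = 1/((-197 - 9025/2) - 46*(1 - 92)) = 1/(-9419/2 - 46*(-91)) = 1/(-9419/2 + 4186) = 1/(-1047/2) = -2/1047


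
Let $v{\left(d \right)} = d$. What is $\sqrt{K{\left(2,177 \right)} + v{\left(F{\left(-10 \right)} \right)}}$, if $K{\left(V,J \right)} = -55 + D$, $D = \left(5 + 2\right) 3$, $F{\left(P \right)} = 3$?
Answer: $i \sqrt{31} \approx 5.5678 i$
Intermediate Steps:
$D = 21$ ($D = 7 \cdot 3 = 21$)
$K{\left(V,J \right)} = -34$ ($K{\left(V,J \right)} = -55 + 21 = -34$)
$\sqrt{K{\left(2,177 \right)} + v{\left(F{\left(-10 \right)} \right)}} = \sqrt{-34 + 3} = \sqrt{-31} = i \sqrt{31}$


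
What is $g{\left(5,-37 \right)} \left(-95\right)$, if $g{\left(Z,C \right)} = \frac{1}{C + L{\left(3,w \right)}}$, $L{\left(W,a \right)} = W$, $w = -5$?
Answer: $\frac{95}{34} \approx 2.7941$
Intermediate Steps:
$g{\left(Z,C \right)} = \frac{1}{3 + C}$ ($g{\left(Z,C \right)} = \frac{1}{C + 3} = \frac{1}{3 + C}$)
$g{\left(5,-37 \right)} \left(-95\right) = \frac{1}{3 - 37} \left(-95\right) = \frac{1}{-34} \left(-95\right) = \left(- \frac{1}{34}\right) \left(-95\right) = \frac{95}{34}$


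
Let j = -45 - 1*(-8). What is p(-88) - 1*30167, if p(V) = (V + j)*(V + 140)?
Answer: -36667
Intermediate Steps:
j = -37 (j = -45 + 8 = -37)
p(V) = (-37 + V)*(140 + V) (p(V) = (V - 37)*(V + 140) = (-37 + V)*(140 + V))
p(-88) - 1*30167 = (-5180 + (-88)² + 103*(-88)) - 1*30167 = (-5180 + 7744 - 9064) - 30167 = -6500 - 30167 = -36667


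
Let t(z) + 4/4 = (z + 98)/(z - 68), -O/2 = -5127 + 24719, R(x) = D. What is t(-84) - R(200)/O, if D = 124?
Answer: -3269/3002 ≈ -1.0889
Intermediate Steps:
R(x) = 124
O = -39184 (O = -2*(-5127 + 24719) = -2*19592 = -39184)
t(z) = -1 + (98 + z)/(-68 + z) (t(z) = -1 + (z + 98)/(z - 68) = -1 + (98 + z)/(-68 + z))
t(-84) - R(200)/O = 166/(-68 - 84) - 124/(-39184) = 166/(-152) - 124*(-1)/39184 = 166*(-1/152) - 1*(-1/316) = -83/76 + 1/316 = -3269/3002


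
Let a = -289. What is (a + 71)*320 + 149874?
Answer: 80114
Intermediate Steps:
(a + 71)*320 + 149874 = (-289 + 71)*320 + 149874 = -218*320 + 149874 = -69760 + 149874 = 80114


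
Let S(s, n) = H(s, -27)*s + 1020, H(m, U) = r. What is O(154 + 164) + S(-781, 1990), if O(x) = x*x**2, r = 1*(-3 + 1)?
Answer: 32160014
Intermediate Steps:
r = -2 (r = 1*(-2) = -2)
H(m, U) = -2
S(s, n) = 1020 - 2*s (S(s, n) = -2*s + 1020 = 1020 - 2*s)
O(x) = x**3
O(154 + 164) + S(-781, 1990) = (154 + 164)**3 + (1020 - 2*(-781)) = 318**3 + (1020 + 1562) = 32157432 + 2582 = 32160014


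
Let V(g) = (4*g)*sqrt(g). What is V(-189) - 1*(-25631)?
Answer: 25631 - 2268*I*sqrt(21) ≈ 25631.0 - 10393.0*I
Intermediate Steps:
V(g) = 4*g**(3/2)
V(-189) - 1*(-25631) = 4*(-189)**(3/2) - 1*(-25631) = 4*(-567*I*sqrt(21)) + 25631 = -2268*I*sqrt(21) + 25631 = 25631 - 2268*I*sqrt(21)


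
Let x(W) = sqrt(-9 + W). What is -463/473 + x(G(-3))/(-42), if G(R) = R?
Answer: -463/473 - I*sqrt(3)/21 ≈ -0.97886 - 0.082479*I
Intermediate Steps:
-463/473 + x(G(-3))/(-42) = -463/473 + sqrt(-9 - 3)/(-42) = -463*1/473 + sqrt(-12)*(-1/42) = -463/473 + (2*I*sqrt(3))*(-1/42) = -463/473 - I*sqrt(3)/21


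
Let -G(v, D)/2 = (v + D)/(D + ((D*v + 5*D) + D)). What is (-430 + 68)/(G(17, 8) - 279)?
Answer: 34752/26809 ≈ 1.2963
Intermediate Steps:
G(v, D) = -2*(D + v)/(7*D + D*v) (G(v, D) = -2*(v + D)/(D + ((D*v + 5*D) + D)) = -2*(D + v)/(D + ((5*D + D*v) + D)) = -2*(D + v)/(D + (6*D + D*v)) = -2*(D + v)/(7*D + D*v))
(-430 + 68)/(G(17, 8) - 279) = (-430 + 68)/(2*(-1*8 - 1*17)/(8*(7 + 17)) - 279) = -362/(2*(⅛)*(-8 - 17)/24 - 279) = -362/(2*(⅛)*(1/24)*(-25) - 279) = -362/(-25/96 - 279) = -362/(-26809/96) = -362*(-96/26809) = 34752/26809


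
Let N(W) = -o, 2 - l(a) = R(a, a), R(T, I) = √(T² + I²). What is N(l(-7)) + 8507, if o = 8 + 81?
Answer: 8418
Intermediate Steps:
o = 89
R(T, I) = √(I² + T²)
l(a) = 2 - √2*√(a²) (l(a) = 2 - √(a² + a²) = 2 - √(2*a²) = 2 - √2*√(a²))
N(W) = -89 (N(W) = -1*89 = -89)
N(l(-7)) + 8507 = -89 + 8507 = 8418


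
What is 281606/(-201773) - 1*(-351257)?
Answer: 5451838235/15521 ≈ 3.5126e+5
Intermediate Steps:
281606/(-201773) - 1*(-351257) = 281606*(-1/201773) + 351257 = -21662/15521 + 351257 = 5451838235/15521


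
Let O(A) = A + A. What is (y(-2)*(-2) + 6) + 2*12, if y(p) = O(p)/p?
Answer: 26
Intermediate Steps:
O(A) = 2*A
y(p) = 2 (y(p) = (2*p)/p = 2)
(y(-2)*(-2) + 6) + 2*12 = (2*(-2) + 6) + 2*12 = (-4 + 6) + 24 = 2 + 24 = 26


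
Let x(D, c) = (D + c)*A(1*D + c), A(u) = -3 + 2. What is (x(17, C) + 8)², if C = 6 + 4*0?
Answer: 225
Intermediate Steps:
C = 6 (C = 6 + 0 = 6)
A(u) = -1
x(D, c) = -D - c (x(D, c) = (D + c)*(-1) = -D - c)
(x(17, C) + 8)² = ((-1*17 - 1*6) + 8)² = ((-17 - 6) + 8)² = (-23 + 8)² = (-15)² = 225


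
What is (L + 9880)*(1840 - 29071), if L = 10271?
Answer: -548731881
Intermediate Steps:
(L + 9880)*(1840 - 29071) = (10271 + 9880)*(1840 - 29071) = 20151*(-27231) = -548731881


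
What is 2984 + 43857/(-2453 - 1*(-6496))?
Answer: 12108169/4043 ≈ 2994.8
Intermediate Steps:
2984 + 43857/(-2453 - 1*(-6496)) = 2984 + 43857/(-2453 + 6496) = 2984 + 43857/4043 = 12108169/4043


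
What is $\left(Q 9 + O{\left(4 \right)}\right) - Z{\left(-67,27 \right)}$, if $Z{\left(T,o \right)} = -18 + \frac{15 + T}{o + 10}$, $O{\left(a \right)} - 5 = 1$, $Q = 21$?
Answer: $\frac{7933}{37} \approx 214.41$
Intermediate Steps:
$O{\left(a \right)} = 6$ ($O{\left(a \right)} = 5 + 1 = 6$)
$Z{\left(T,o \right)} = -18 + \frac{15 + T}{10 + o}$
$\left(Q 9 + O{\left(4 \right)}\right) - Z{\left(-67,27 \right)} = \left(21 \cdot 9 + 6\right) - \frac{-165 - 67 - 486}{10 + 27} = \left(189 + 6\right) - \frac{-165 - 67 - 486}{37} = 195 - \frac{1}{37} \left(-718\right) = 195 - - \frac{718}{37} = 195 + \frac{718}{37} = \frac{7933}{37}$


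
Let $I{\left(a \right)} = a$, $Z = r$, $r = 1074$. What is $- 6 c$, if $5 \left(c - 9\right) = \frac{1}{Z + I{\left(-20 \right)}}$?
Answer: $- \frac{142293}{2635} \approx -54.001$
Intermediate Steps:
$Z = 1074$
$c = \frac{47431}{5270}$ ($c = 9 + \frac{1}{5 \left(1074 - 20\right)} = 9 + \frac{1}{5 \cdot 1054} = 9 + \frac{1}{5} \cdot \frac{1}{1054} = 9 + \frac{1}{5270} = \frac{47431}{5270} \approx 9.0002$)
$- 6 c = \left(-6\right) \frac{47431}{5270} = - \frac{142293}{2635}$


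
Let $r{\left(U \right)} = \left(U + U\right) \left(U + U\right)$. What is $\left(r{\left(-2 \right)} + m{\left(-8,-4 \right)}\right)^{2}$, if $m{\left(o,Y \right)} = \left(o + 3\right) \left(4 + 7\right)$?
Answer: $1521$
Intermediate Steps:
$m{\left(o,Y \right)} = 33 + 11 o$ ($m{\left(o,Y \right)} = \left(3 + o\right) 11 = 33 + 11 o$)
$r{\left(U \right)} = 4 U^{2}$ ($r{\left(U \right)} = 2 U 2 U = 4 U^{2}$)
$\left(r{\left(-2 \right)} + m{\left(-8,-4 \right)}\right)^{2} = \left(4 \left(-2\right)^{2} + \left(33 + 11 \left(-8\right)\right)\right)^{2} = \left(4 \cdot 4 + \left(33 - 88\right)\right)^{2} = \left(16 - 55\right)^{2} = \left(-39\right)^{2} = 1521$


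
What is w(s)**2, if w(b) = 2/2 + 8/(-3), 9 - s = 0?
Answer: 25/9 ≈ 2.7778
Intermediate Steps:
s = 9 (s = 9 - 1*0 = 9 + 0 = 9)
w(b) = -5/3 (w(b) = 2*(1/2) + 8*(-1/3) = 1 - 8/3 = -5/3)
w(s)**2 = (-5/3)**2 = 25/9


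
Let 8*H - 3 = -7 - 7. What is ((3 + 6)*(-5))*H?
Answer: 495/8 ≈ 61.875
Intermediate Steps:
H = -11/8 (H = 3/8 + (-7 - 7)/8 = 3/8 + (⅛)*(-14) = 3/8 - 7/4 = -11/8 ≈ -1.3750)
((3 + 6)*(-5))*H = ((3 + 6)*(-5))*(-11/8) = (9*(-5))*(-11/8) = -45*(-11/8) = 495/8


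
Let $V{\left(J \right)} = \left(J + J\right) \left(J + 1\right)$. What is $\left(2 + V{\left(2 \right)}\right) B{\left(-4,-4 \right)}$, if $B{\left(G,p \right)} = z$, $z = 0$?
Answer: $0$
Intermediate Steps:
$V{\left(J \right)} = 2 J \left(1 + J\right)$
$B{\left(G,p \right)} = 0$
$\left(2 + V{\left(2 \right)}\right) B{\left(-4,-4 \right)} = \left(2 + 2 \cdot 2 \left(1 + 2\right)\right) 0 = \left(2 + 2 \cdot 2 \cdot 3\right) 0 = \left(2 + 12\right) 0 = 14 \cdot 0 = 0$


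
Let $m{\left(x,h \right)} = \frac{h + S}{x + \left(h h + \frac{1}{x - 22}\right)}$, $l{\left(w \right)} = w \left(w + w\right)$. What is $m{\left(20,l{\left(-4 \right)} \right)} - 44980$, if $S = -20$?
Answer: $- \frac{93873236}{2087} \approx -44980.0$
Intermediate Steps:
$l{\left(w \right)} = 2 w^{2}$ ($l{\left(w \right)} = w 2 w = 2 w^{2}$)
$m{\left(x,h \right)} = \frac{-20 + h}{x + h^{2} + \frac{1}{-22 + x}}$ ($m{\left(x,h \right)} = \frac{h - 20}{x + \left(h h + \frac{1}{x - 22}\right)} = \frac{-20 + h}{x + \left(h^{2} + \frac{1}{-22 + x}\right)} = \frac{-20 + h}{x + h^{2} + \frac{1}{-22 + x}}$)
$m{\left(20,l{\left(-4 \right)} \right)} - 44980 = \frac{440 - 22 \cdot 2 \left(-4\right)^{2} - 400 + 2 \left(-4\right)^{2} \cdot 20}{1 + 20^{2} - 440 - 22 \left(2 \left(-4\right)^{2}\right)^{2} + 20 \left(2 \left(-4\right)^{2}\right)^{2}} - 44980 = \frac{440 - 22 \cdot 2 \cdot 16 - 400 + 2 \cdot 16 \cdot 20}{1 + 400 - 440 - 22 \left(2 \cdot 16\right)^{2} + 20 \left(2 \cdot 16\right)^{2}} - 44980 = \frac{440 - 704 - 400 + 32 \cdot 20}{1 + 400 - 440 - 22 \cdot 32^{2} + 20 \cdot 32^{2}} - 44980 = \frac{440 - 704 - 400 + 640}{1 + 400 - 440 - 22528 + 20 \cdot 1024} - 44980 = \frac{1}{1 + 400 - 440 - 22528 + 20480} \left(-24\right) - 44980 = \frac{1}{-2087} \left(-24\right) - 44980 = \left(- \frac{1}{2087}\right) \left(-24\right) - 44980 = \frac{24}{2087} - 44980 = - \frac{93873236}{2087}$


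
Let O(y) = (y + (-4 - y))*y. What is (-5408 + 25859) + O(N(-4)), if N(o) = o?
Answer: 20467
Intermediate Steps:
O(y) = -4*y
(-5408 + 25859) + O(N(-4)) = (-5408 + 25859) - 4*(-4) = 20451 + 16 = 20467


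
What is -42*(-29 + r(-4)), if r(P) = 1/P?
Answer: 2457/2 ≈ 1228.5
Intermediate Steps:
-42*(-29 + r(-4)) = -42*(-29 + 1/(-4)) = -42*(-29 - 1/4) = -42*(-117/4) = 2457/2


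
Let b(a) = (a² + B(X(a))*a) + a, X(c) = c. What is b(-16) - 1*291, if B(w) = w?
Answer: 205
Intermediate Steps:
b(a) = a + 2*a² (b(a) = (a² + a*a) + a = (a² + a²) + a = 2*a² + a = a + 2*a²)
b(-16) - 1*291 = -16*(1 + 2*(-16)) - 1*291 = -16*(1 - 32) - 291 = -16*(-31) - 291 = 496 - 291 = 205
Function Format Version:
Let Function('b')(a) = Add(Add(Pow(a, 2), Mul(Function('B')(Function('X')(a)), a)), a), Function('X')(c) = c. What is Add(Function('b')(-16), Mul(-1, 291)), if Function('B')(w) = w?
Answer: 205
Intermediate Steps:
Function('b')(a) = Add(a, Mul(2, Pow(a, 2))) (Function('b')(a) = Add(Add(Pow(a, 2), Mul(a, a)), a) = Add(Add(Pow(a, 2), Pow(a, 2)), a) = Add(Mul(2, Pow(a, 2)), a) = Add(a, Mul(2, Pow(a, 2))))
Add(Function('b')(-16), Mul(-1, 291)) = Add(Mul(-16, Add(1, Mul(2, -16))), Mul(-1, 291)) = Add(Mul(-16, Add(1, -32)), -291) = Add(Mul(-16, -31), -291) = Add(496, -291) = 205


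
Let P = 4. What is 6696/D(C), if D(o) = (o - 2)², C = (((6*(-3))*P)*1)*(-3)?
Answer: 1674/11449 ≈ 0.14621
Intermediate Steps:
C = 216 (C = (((6*(-3))*4)*1)*(-3) = (-18*4*1)*(-3) = -72*1*(-3) = -72*(-3) = 216)
D(o) = (-2 + o)²
6696/D(C) = 6696/((-2 + 216)²) = 6696/(214²) = 6696/45796 = 6696*(1/45796) = 1674/11449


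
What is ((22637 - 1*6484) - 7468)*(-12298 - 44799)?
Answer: -495887445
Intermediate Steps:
((22637 - 1*6484) - 7468)*(-12298 - 44799) = ((22637 - 6484) - 7468)*(-57097) = (16153 - 7468)*(-57097) = 8685*(-57097) = -495887445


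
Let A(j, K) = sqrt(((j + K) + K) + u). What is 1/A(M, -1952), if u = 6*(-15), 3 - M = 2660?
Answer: -I*sqrt(739)/2217 ≈ -0.012262*I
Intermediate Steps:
M = -2657 (M = 3 - 1*2660 = 3 - 2660 = -2657)
u = -90
A(j, K) = sqrt(-90 + j + 2*K) (A(j, K) = sqrt(((j + K) + K) - 90) = sqrt(((K + j) + K) - 90) = sqrt((j + 2*K) - 90) = sqrt(-90 + j + 2*K))
1/A(M, -1952) = 1/(sqrt(-90 - 2657 + 2*(-1952))) = 1/(sqrt(-90 - 2657 - 3904)) = 1/(sqrt(-6651)) = 1/(3*I*sqrt(739)) = -I*sqrt(739)/2217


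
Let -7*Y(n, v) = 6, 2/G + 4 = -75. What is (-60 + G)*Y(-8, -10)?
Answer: 28452/553 ≈ 51.450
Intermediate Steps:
G = -2/79 (G = 2/(-4 - 75) = 2/(-79) = 2*(-1/79) = -2/79 ≈ -0.025316)
Y(n, v) = -6/7 (Y(n, v) = -1/7*6 = -6/7)
(-60 + G)*Y(-8, -10) = (-60 - 2/79)*(-6/7) = -4742/79*(-6/7) = 28452/553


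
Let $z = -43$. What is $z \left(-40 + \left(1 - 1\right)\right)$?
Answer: $1720$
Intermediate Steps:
$z \left(-40 + \left(1 - 1\right)\right) = - 43 \left(-40 + \left(1 - 1\right)\right) = - 43 \left(-40 + 0\right) = \left(-43\right) \left(-40\right) = 1720$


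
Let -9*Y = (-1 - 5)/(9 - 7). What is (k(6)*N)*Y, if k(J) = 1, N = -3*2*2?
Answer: -4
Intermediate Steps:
N = -12 (N = -6*2 = -12)
Y = 1/3 (Y = -(-1 - 5)/(9*(9 - 7)) = -(-2)/(3*2) = -1/9*(-3) = 1/3 ≈ 0.33333)
(k(6)*N)*Y = (1*(-12))*(1/3) = -12*1/3 = -4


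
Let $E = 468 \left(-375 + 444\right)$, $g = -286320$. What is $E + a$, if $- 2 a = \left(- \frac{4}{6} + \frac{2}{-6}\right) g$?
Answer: $-110868$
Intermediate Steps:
$E = 32292$ ($E = 468 \cdot 69 = 32292$)
$a = -143160$ ($a = - \frac{\left(- \frac{4}{6} + \frac{2}{-6}\right) \left(-286320\right)}{2} = - \frac{\left(\left(-4\right) \frac{1}{6} + 2 \left(- \frac{1}{6}\right)\right) \left(-286320\right)}{2} = - \frac{\left(- \frac{2}{3} - \frac{1}{3}\right) \left(-286320\right)}{2} = - \frac{\left(-1\right) \left(-286320\right)}{2} = \left(- \frac{1}{2}\right) 286320 = -143160$)
$E + a = 32292 - 143160 = -110868$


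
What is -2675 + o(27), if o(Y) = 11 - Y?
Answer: -2691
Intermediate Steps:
-2675 + o(27) = -2675 + (11 - 1*27) = -2675 + (11 - 27) = -2675 - 16 = -2691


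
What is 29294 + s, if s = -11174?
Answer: 18120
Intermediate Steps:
29294 + s = 29294 - 11174 = 18120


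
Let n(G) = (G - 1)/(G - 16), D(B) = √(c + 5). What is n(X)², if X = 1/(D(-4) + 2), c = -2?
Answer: 964/37249 - 510*√3/37249 ≈ 0.0021653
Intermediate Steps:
D(B) = √3 (D(B) = √(-2 + 5) = √3)
X = 1/(2 + √3) (X = 1/(√3 + 2) = 1/(2 + √3) ≈ 0.26795)
n(G) = (-1 + G)/(-16 + G)
n(X)² = ((-1 + (2 - √3))/(-16 + (2 - √3)))² = ((1 - √3)/(-14 - √3))² = (1 - √3)²/(-14 - √3)²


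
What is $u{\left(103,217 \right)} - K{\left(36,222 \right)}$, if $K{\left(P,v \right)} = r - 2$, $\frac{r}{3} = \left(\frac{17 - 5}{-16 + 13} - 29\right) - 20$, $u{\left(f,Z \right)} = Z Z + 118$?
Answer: $47368$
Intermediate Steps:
$u{\left(f,Z \right)} = 118 + Z^{2}$ ($u{\left(f,Z \right)} = Z^{2} + 118 = 118 + Z^{2}$)
$r = -159$ ($r = 3 \left(\left(\frac{17 - 5}{-16 + 13} - 29\right) - 20\right) = 3 \left(\left(\frac{12}{-3} - 29\right) - 20\right) = 3 \left(\left(12 \left(- \frac{1}{3}\right) - 29\right) - 20\right) = 3 \left(\left(-4 - 29\right) - 20\right) = 3 \left(-33 - 20\right) = 3 \left(-53\right) = -159$)
$K{\left(P,v \right)} = -161$ ($K{\left(P,v \right)} = -159 - 2 = -161$)
$u{\left(103,217 \right)} - K{\left(36,222 \right)} = \left(118 + 217^{2}\right) - -161 = \left(118 + 47089\right) + 161 = 47207 + 161 = 47368$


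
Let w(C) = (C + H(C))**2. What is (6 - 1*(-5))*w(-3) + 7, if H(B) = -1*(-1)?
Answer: 51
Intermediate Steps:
H(B) = 1
w(C) = (1 + C)**2 (w(C) = (C + 1)**2 = (1 + C)**2)
(6 - 1*(-5))*w(-3) + 7 = (6 - 1*(-5))*(1 - 3)**2 + 7 = (6 + 5)*(-2)**2 + 7 = 11*4 + 7 = 44 + 7 = 51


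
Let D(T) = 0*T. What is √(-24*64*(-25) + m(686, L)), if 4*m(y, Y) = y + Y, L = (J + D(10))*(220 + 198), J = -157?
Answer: √22165 ≈ 148.88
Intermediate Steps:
D(T) = 0
L = -65626 (L = (-157 + 0)*(220 + 198) = -157*418 = -65626)
m(y, Y) = Y/4 + y/4 (m(y, Y) = (y + Y)/4 = (Y + y)/4 = Y/4 + y/4)
√(-24*64*(-25) + m(686, L)) = √(-24*64*(-25) + ((¼)*(-65626) + (¼)*686)) = √(-1536*(-25) + (-32813/2 + 343/2)) = √(38400 - 16235) = √22165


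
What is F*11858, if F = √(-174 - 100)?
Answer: 11858*I*√274 ≈ 1.9628e+5*I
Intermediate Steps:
F = I*√274 (F = √(-274) = I*√274 ≈ 16.553*I)
F*11858 = (I*√274)*11858 = 11858*I*√274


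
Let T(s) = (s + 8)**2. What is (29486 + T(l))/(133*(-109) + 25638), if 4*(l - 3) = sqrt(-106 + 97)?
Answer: 473703/178256 + 33*I/22282 ≈ 2.6574 + 0.001481*I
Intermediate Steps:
l = 3 + 3*I/4 (l = 3 + sqrt(-106 + 97)/4 = 3 + sqrt(-9)/4 = 3 + (3*I)/4 = 3 + 3*I/4 ≈ 3.0 + 0.75*I)
T(s) = (8 + s)**2
(29486 + T(l))/(133*(-109) + 25638) = (29486 + (8 + (3 + 3*I/4))**2)/(133*(-109) + 25638) = (29486 + (11 + 3*I/4)**2)/(-14497 + 25638) = (29486 + (11 + 3*I/4)**2)/11141 = (29486 + (11 + 3*I/4)**2)*(1/11141) = 29486/11141 + (11 + 3*I/4)**2/11141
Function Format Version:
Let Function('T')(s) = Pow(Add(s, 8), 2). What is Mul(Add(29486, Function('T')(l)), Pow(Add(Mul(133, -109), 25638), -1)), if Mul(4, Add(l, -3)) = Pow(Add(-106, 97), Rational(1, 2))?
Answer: Add(Rational(473703, 178256), Mul(Rational(33, 22282), I)) ≈ Add(2.6574, Mul(0.0014810, I))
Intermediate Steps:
l = Add(3, Mul(Rational(3, 4), I)) (l = Add(3, Mul(Rational(1, 4), Pow(Add(-106, 97), Rational(1, 2)))) = Add(3, Mul(Rational(1, 4), Pow(-9, Rational(1, 2)))) = Add(3, Mul(Rational(1, 4), Mul(3, I))) = Add(3, Mul(Rational(3, 4), I)) ≈ Add(3.0000, Mul(0.75000, I)))
Function('T')(s) = Pow(Add(8, s), 2)
Mul(Add(29486, Function('T')(l)), Pow(Add(Mul(133, -109), 25638), -1)) = Mul(Add(29486, Pow(Add(8, Add(3, Mul(Rational(3, 4), I))), 2)), Pow(Add(Mul(133, -109), 25638), -1)) = Mul(Add(29486, Pow(Add(11, Mul(Rational(3, 4), I)), 2)), Pow(Add(-14497, 25638), -1)) = Mul(Add(29486, Pow(Add(11, Mul(Rational(3, 4), I)), 2)), Pow(11141, -1)) = Mul(Add(29486, Pow(Add(11, Mul(Rational(3, 4), I)), 2)), Rational(1, 11141)) = Add(Rational(29486, 11141), Mul(Rational(1, 11141), Pow(Add(11, Mul(Rational(3, 4), I)), 2)))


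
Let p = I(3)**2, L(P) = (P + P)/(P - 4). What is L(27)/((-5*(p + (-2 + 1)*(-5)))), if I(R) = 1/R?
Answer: -243/2645 ≈ -0.091872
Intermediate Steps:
I(R) = 1/R
L(P) = 2*P/(-4 + P) (L(P) = (2*P)/(-4 + P) = 2*P/(-4 + P))
p = 1/9 (p = (1/3)**2 = 1/9 ≈ 0.11111)
L(27)/((-5*(p + (-2 + 1)*(-5)))) = (2*27/(-4 + 27))/((-5*(1/9 + (-2 + 1)*(-5)))) = (2*27/23)/((-5*(1/9 - 1*(-5)))) = (2*27*(1/23))/((-5*(1/9 + 5))) = 54/(23*((-5*46/9))) = 54/(23*(-230/9)) = (54/23)*(-9/230) = -243/2645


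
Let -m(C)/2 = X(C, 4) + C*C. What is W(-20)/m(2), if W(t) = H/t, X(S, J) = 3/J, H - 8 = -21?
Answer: -13/190 ≈ -0.068421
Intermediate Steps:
H = -13 (H = 8 - 21 = -13)
W(t) = -13/t
m(C) = -3/2 - 2*C**2 (m(C) = -2*(3/4 + C*C) = -2*(3*(1/4) + C**2) = -2*(3/4 + C**2) = -3/2 - 2*C**2)
W(-20)/m(2) = (-13/(-20))/(-3/2 - 2*2**2) = (-13*(-1/20))/(-3/2 - 2*4) = 13/(20*(-3/2 - 8)) = 13/(20*(-19/2)) = (13/20)*(-2/19) = -13/190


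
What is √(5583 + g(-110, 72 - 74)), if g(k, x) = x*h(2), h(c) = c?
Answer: √5579 ≈ 74.693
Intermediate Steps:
g(k, x) = 2*x (g(k, x) = x*2 = 2*x)
√(5583 + g(-110, 72 - 74)) = √(5583 + 2*(72 - 74)) = √(5583 + 2*(-2)) = √(5583 - 4) = √5579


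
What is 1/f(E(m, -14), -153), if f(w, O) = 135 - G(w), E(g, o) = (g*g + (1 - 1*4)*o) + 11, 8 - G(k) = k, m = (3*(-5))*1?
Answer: 1/405 ≈ 0.0024691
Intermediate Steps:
m = -15 (m = -15*1 = -15)
G(k) = 8 - k
E(g, o) = 11 + g² - 3*o (E(g, o) = (g² + (1 - 4)*o) + 11 = (g² - 3*o) + 11 = 11 + g² - 3*o)
f(w, O) = 127 + w (f(w, O) = 135 - (8 - w) = 135 + (-8 + w) = 127 + w)
1/f(E(m, -14), -153) = 1/(127 + (11 + (-15)² - 3*(-14))) = 1/(127 + (11 + 225 + 42)) = 1/(127 + 278) = 1/405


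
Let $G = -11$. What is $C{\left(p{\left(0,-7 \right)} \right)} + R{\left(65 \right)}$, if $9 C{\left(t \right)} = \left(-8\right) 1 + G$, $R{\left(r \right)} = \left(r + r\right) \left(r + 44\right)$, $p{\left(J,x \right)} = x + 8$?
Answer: $\frac{127511}{9} \approx 14168.0$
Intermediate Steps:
$p{\left(J,x \right)} = 8 + x$
$R{\left(r \right)} = 2 r \left(44 + r\right)$
$C{\left(t \right)} = - \frac{19}{9}$ ($C{\left(t \right)} = \frac{\left(-8\right) 1 - 11}{9} = \frac{-8 - 11}{9} = \frac{1}{9} \left(-19\right) = - \frac{19}{9}$)
$C{\left(p{\left(0,-7 \right)} \right)} + R{\left(65 \right)} = - \frac{19}{9} + 2 \cdot 65 \left(44 + 65\right) = - \frac{19}{9} + 2 \cdot 65 \cdot 109 = - \frac{19}{9} + 14170 = \frac{127511}{9}$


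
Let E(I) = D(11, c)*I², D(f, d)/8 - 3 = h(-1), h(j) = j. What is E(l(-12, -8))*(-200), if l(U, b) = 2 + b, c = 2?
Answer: -115200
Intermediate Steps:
D(f, d) = 16 (D(f, d) = 24 + 8*(-1) = 24 - 8 = 16)
E(I) = 16*I²
E(l(-12, -8))*(-200) = (16*(2 - 8)²)*(-200) = (16*(-6)²)*(-200) = (16*36)*(-200) = 576*(-200) = -115200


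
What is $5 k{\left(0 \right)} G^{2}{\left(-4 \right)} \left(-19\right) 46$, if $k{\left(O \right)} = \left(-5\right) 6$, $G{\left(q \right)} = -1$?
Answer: $131100$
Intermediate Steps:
$k{\left(O \right)} = -30$
$5 k{\left(0 \right)} G^{2}{\left(-4 \right)} \left(-19\right) 46 = 5 \left(-30\right) \left(-1\right)^{2} \left(-19\right) 46 = \left(-150\right) 1 \left(-19\right) 46 = \left(-150\right) \left(-19\right) 46 = 2850 \cdot 46 = 131100$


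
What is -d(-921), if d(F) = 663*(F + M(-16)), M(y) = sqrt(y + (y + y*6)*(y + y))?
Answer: 610623 - 2652*sqrt(223) ≈ 5.7102e+5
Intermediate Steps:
M(y) = sqrt(y + 14*y**2) (M(y) = sqrt(y + (y + 6*y)*(2*y)) = sqrt(y + (7*y)*(2*y)) = sqrt(y + 14*y**2))
d(F) = 663*F + 2652*sqrt(223) (d(F) = 663*(F + sqrt(-16*(1 + 14*(-16)))) = 663*(F + sqrt(-16*(1 - 224))) = 663*(F + sqrt(-16*(-223))) = 663*(F + sqrt(3568)) = 663*(F + 4*sqrt(223)) = 663*F + 2652*sqrt(223))
-d(-921) = -(663*(-921) + 2652*sqrt(223)) = -(-610623 + 2652*sqrt(223)) = 610623 - 2652*sqrt(223)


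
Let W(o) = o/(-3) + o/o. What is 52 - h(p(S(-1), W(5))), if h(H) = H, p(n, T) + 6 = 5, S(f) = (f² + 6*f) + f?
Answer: 53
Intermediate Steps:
S(f) = f² + 7*f
W(o) = 1 - o/3 (W(o) = o*(-⅓) + 1 = -o/3 + 1 = 1 - o/3)
p(n, T) = -1 (p(n, T) = -6 + 5 = -1)
52 - h(p(S(-1), W(5))) = 52 - 1*(-1) = 52 + 1 = 53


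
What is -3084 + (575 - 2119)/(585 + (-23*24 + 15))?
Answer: -18697/6 ≈ -3116.2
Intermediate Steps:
-3084 + (575 - 2119)/(585 + (-23*24 + 15)) = -3084 - 1544/(585 + (-552 + 15)) = -3084 - 1544/(585 - 537) = -3084 - 1544/48 = -3084 - 1544*1/48 = -3084 - 193/6 = -18697/6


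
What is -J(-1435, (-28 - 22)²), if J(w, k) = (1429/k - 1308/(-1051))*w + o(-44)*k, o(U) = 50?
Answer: -64317970727/525500 ≈ -1.2239e+5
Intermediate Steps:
J(w, k) = 50*k + w*(1308/1051 + 1429/k) (J(w, k) = (1429/k - 1308/(-1051))*w + 50*k = (1429/k - 1308*(-1/1051))*w + 50*k = (1429/k + 1308/1051)*w + 50*k = (1308/1051 + 1429/k)*w + 50*k = w*(1308/1051 + 1429/k) + 50*k = 50*k + w*(1308/1051 + 1429/k))
-J(-1435, (-28 - 22)²) = -(50*(-28 - 22)² + (1308/1051)*(-1435) + 1429*(-1435)/(-28 - 22)²) = -(50*(-50)² - 1876980/1051 + 1429*(-1435)/(-50)²) = -(50*2500 - 1876980/1051 + 1429*(-1435)/2500) = -(125000 - 1876980/1051 + 1429*(-1435)*(1/2500)) = -(125000 - 1876980/1051 - 410123/500) = -1*64317970727/525500 = -64317970727/525500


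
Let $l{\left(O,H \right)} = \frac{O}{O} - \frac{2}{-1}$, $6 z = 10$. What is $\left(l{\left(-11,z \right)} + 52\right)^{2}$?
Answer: $3025$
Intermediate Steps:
$z = \frac{5}{3}$ ($z = \frac{1}{6} \cdot 10 = \frac{5}{3} \approx 1.6667$)
$l{\left(O,H \right)} = 3$ ($l{\left(O,H \right)} = 1 - -2 = 1 + 2 = 3$)
$\left(l{\left(-11,z \right)} + 52\right)^{2} = \left(3 + 52\right)^{2} = 55^{2} = 3025$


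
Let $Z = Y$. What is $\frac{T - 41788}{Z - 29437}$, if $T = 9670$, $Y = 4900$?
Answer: $\frac{10706}{8179} \approx 1.309$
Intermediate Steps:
$Z = 4900$
$\frac{T - 41788}{Z - 29437} = \frac{9670 - 41788}{4900 - 29437} = - \frac{32118}{-24537} = \left(-32118\right) \left(- \frac{1}{24537}\right) = \frac{10706}{8179}$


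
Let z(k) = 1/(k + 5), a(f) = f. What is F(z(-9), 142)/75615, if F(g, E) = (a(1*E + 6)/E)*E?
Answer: 148/75615 ≈ 0.0019573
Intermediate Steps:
z(k) = 1/(5 + k)
F(g, E) = 6 + E (F(g, E) = ((1*E + 6)/E)*E = ((E + 6)/E)*E = ((6 + E)/E)*E = 6 + E)
F(z(-9), 142)/75615 = (6 + 142)/75615 = 148*(1/75615) = 148/75615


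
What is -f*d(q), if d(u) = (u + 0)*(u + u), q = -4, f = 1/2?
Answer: -16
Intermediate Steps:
f = ½ ≈ 0.50000
d(u) = 2*u² (d(u) = u*(2*u) = 2*u²)
-f*d(q) = -2*(-4)²/2 = -2*16/2 = -32/2 = -1*16 = -16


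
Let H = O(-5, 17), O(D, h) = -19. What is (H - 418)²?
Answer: 190969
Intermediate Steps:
H = -19
(H - 418)² = (-19 - 418)² = (-437)² = 190969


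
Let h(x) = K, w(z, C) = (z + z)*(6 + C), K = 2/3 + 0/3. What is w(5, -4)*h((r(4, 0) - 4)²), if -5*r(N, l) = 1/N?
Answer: 40/3 ≈ 13.333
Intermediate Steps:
r(N, l) = -1/(5*N)
K = ⅔ (K = 2*(⅓) + 0*(⅓) = ⅔ + 0 = ⅔ ≈ 0.66667)
w(z, C) = 2*z*(6 + C) (w(z, C) = (2*z)*(6 + C) = 2*z*(6 + C))
h(x) = ⅔
w(5, -4)*h((r(4, 0) - 4)²) = (2*5*(6 - 4))*(⅔) = (2*5*2)*(⅔) = 20*(⅔) = 40/3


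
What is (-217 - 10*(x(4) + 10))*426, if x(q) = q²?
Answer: -203202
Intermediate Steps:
(-217 - 10*(x(4) + 10))*426 = (-217 - 10*(4² + 10))*426 = (-217 - 10*(16 + 10))*426 = (-217 - 10*26)*426 = (-217 - 260)*426 = -477*426 = -203202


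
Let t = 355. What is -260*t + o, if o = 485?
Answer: -91815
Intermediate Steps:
-260*t + o = -260*355 + 485 = -92300 + 485 = -91815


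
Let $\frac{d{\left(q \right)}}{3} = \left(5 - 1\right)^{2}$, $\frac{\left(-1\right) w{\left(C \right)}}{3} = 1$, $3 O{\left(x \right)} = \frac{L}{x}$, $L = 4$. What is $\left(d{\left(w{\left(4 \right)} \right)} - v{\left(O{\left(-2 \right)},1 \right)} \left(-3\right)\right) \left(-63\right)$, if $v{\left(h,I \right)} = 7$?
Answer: $-4347$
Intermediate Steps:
$O{\left(x \right)} = \frac{4}{3 x}$ ($O{\left(x \right)} = \frac{4 \frac{1}{x}}{3} = \frac{4}{3 x}$)
$w{\left(C \right)} = -3$ ($w{\left(C \right)} = \left(-3\right) 1 = -3$)
$d{\left(q \right)} = 48$ ($d{\left(q \right)} = 3 \left(5 - 1\right)^{2} = 3 \cdot 4^{2} = 3 \cdot 16 = 48$)
$\left(d{\left(w{\left(4 \right)} \right)} - v{\left(O{\left(-2 \right)},1 \right)} \left(-3\right)\right) \left(-63\right) = \left(48 - 7 \left(-3\right)\right) \left(-63\right) = \left(48 - -21\right) \left(-63\right) = \left(48 + 21\right) \left(-63\right) = 69 \left(-63\right) = -4347$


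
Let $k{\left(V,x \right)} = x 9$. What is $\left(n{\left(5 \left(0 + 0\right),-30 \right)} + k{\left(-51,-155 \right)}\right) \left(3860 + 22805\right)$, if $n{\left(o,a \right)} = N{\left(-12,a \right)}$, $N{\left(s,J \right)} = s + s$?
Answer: $-37837635$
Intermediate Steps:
$N{\left(s,J \right)} = 2 s$
$n{\left(o,a \right)} = -24$ ($n{\left(o,a \right)} = 2 \left(-12\right) = -24$)
$k{\left(V,x \right)} = 9 x$
$\left(n{\left(5 \left(0 + 0\right),-30 \right)} + k{\left(-51,-155 \right)}\right) \left(3860 + 22805\right) = \left(-24 + 9 \left(-155\right)\right) \left(3860 + 22805\right) = \left(-24 - 1395\right) 26665 = \left(-1419\right) 26665 = -37837635$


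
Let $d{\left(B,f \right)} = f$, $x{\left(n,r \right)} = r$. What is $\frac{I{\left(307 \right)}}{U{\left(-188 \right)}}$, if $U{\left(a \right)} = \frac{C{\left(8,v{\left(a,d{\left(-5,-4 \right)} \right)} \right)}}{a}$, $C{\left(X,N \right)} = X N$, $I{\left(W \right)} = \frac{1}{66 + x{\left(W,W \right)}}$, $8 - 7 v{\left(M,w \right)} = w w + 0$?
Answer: $\frac{329}{5968} \approx 0.055127$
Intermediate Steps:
$v{\left(M,w \right)} = \frac{8}{7} - \frac{w^{2}}{7}$ ($v{\left(M,w \right)} = \frac{8}{7} - \frac{w w + 0}{7} = \frac{8}{7} - \frac{w^{2} + 0}{7} = \frac{8}{7} - \frac{w^{2}}{7}$)
$I{\left(W \right)} = \frac{1}{66 + W}$
$C{\left(X,N \right)} = N X$
$U{\left(a \right)} = - \frac{64}{7 a}$ ($U{\left(a \right)} = \frac{\left(\frac{8}{7} - \frac{\left(-4\right)^{2}}{7}\right) 8}{a} = \frac{\left(\frac{8}{7} - \frac{16}{7}\right) 8}{a} = \frac{\left(- \frac{8}{7}\right) 8}{a} = - \frac{64}{7 a}$)
$\frac{I{\left(307 \right)}}{U{\left(-188 \right)}} = \frac{1}{\left(66 + 307\right) \left(- \frac{64}{7 \left(-188\right)}\right)} = \frac{1}{373 \left(\left(- \frac{64}{7}\right) \left(- \frac{1}{188}\right)\right)} = \frac{1}{373 \cdot \frac{16}{329}} = \frac{1}{373} \cdot \frac{329}{16} = \frac{329}{5968}$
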